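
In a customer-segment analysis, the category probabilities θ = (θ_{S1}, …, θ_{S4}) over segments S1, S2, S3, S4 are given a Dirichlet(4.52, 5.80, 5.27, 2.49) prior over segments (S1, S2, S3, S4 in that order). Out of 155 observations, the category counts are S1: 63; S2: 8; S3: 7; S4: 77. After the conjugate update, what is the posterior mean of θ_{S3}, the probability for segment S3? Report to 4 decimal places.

0.0709

The Dirichlet prior is conjugate to the Multinomial likelihood: each posterior αⱼ = prior αⱼ + observed count nⱼ.
Posterior concentration: (67.52, 13.80, 12.27, 79.49), total = 173.08.
E[θ_{S3}|data] = α_{S3}/Σα = 12.27/173.08 = 0.0709.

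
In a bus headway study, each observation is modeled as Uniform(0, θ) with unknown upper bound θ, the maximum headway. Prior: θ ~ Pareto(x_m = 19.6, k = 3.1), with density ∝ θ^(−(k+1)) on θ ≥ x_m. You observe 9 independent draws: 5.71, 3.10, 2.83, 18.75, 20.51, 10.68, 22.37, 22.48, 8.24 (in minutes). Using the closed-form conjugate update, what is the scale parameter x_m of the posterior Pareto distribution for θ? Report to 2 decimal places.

A Pareto(scale x_m, shape k) prior on the upper bound θ of Uniform(0, θ) is conjugate: posterior is Pareto(max(x_m, max xᵢ), k + n).
Sample maximum = 22.48; prior scale x_m = 19.6 → posterior scale = max = 22.48.
Posterior shape = 3.1 + 9 = 12.1.
Posterior scale x_m = 22.48.

22.48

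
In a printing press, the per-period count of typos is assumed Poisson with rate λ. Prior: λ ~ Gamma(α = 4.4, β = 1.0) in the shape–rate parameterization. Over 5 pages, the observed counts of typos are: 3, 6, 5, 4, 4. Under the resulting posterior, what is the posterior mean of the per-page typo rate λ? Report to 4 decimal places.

With a Gamma(shape α, rate β) prior, the Poisson likelihood is conjugate: the posterior is Gamma(α + ΣXᵢ, β + n).
Sum of counts S = 22 over n = 5 pages.
Posterior: Gamma(α+S, β+n) = Gamma(4.4+22, 1.0+5) = Gamma(26.4, 6.0).
Posterior mean = α/β = 26.4/6.0 = 4.4000.

4.4000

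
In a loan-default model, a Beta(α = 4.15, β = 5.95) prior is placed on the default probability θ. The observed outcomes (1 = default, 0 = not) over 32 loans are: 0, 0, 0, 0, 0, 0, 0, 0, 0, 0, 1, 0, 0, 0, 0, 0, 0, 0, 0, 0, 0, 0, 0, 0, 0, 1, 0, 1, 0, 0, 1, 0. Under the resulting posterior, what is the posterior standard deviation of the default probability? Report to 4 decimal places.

0.0602

The Beta prior is conjugate to a Binomial/Bernoulli likelihood; the update adds successes to α and failures to β.
Posterior: Beta(α+k, β+n−k) = Beta(4.15+4, 5.95+28) = Beta(8.15, 33.95).
Var = αβ/((α+β)²(α+β+1)) = 8.15·33.95/(42.10²·43.10) = 0.00362206; SD = √0.00362206 = 0.0602.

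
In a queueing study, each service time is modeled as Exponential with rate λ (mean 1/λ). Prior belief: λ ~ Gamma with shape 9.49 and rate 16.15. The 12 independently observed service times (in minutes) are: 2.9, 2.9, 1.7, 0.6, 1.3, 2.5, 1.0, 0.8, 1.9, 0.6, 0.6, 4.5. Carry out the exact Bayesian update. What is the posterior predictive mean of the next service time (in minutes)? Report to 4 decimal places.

1.8277

With a Gamma(shape α, rate β) prior on the exponential rate λ, the posterior after n observations with total T = Σxᵢ is Gamma(α+n, β+T).
Sum of observations T = 21.3 minutes; n = 12.
Posterior: Gamma(9.49+12, 16.15+21.3) = Gamma(21.49, 37.45).
The predictive distribution for the next observation is Lomax; its mean is β/(α−1) = 37.45/20.49 = 1.8277.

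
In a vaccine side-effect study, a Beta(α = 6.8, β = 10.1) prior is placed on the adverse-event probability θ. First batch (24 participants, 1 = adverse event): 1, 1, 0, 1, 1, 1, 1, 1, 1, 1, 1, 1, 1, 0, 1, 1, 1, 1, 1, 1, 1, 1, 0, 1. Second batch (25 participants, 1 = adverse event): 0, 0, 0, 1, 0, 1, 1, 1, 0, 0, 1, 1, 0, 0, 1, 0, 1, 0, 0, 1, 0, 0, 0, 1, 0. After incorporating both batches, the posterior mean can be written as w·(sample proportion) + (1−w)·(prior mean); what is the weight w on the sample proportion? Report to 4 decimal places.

0.7436

The Beta prior is conjugate to a Binomial/Bernoulli likelihood; the update adds successes to α and failures to β.
Total number of participants: n = 24 + 25 = 49.
Posterior mean = (α₀+k)/(α₀+β₀+n) = [n/(α₀+β₀+n)]·(k/n) + [(α₀+β₀)/(α₀+β₀+n)]·α₀/(α₀+β₀), so only n and the prior enter the weight.
The weight on the data is w = n/(α₀+β₀+n) = 49/(6.8+10.1+49) = 49/65.9 = 0.7436.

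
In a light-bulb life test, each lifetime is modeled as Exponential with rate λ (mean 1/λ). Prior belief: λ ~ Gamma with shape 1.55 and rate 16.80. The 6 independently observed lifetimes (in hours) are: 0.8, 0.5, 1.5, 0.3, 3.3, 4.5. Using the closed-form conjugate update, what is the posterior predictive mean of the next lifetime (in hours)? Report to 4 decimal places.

4.2290

With a Gamma(shape α, rate β) prior on the exponential rate λ, the posterior after n observations with total T = Σxᵢ is Gamma(α+n, β+T).
Sum of observations T = 10.9 hours; n = 6.
Posterior: Gamma(1.55+6, 16.80+10.9) = Gamma(7.55, 27.70).
The predictive distribution for the next observation is Lomax; its mean is β/(α−1) = 27.70/6.55 = 4.2290.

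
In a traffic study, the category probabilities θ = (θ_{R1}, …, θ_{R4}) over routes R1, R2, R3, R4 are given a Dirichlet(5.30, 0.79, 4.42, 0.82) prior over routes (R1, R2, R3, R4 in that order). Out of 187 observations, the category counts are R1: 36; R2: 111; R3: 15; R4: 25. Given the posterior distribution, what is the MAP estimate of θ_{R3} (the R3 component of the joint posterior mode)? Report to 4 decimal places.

The Dirichlet prior is conjugate to the Multinomial likelihood: each posterior αⱼ = prior αⱼ + observed count nⱼ.
Posterior concentration: (41.30, 111.79, 19.42, 25.82), total = 198.33.
Joint mode component: (α_{R3}−1)/(Σα−K) = 18.42/194.33 = 0.0948.

0.0948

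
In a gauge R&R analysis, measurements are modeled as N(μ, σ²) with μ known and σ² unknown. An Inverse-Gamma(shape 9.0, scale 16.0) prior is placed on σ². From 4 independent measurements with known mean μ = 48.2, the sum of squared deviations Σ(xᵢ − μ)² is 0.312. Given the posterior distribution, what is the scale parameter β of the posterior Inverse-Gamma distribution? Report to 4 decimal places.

With known mean μ and an Inverse-Gamma(α, β) prior on σ², the Normal likelihood is conjugate: posterior is Inv-Gamma(α + n/2, β + Σ(xᵢ−μ)²/2).
Posterior: Inv-Gamma(9.0 + 4/2, 16.0 + 0.312/2) = Inv-Gamma(11.00, 16.1560).
Posterior β = 16.1560.

16.1560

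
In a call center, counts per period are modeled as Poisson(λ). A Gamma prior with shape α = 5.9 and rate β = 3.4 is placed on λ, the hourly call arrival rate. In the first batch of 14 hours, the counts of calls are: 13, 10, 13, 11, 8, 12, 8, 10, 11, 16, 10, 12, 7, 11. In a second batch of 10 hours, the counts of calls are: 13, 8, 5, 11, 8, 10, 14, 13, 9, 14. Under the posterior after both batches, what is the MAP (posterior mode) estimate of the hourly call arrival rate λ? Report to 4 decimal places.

9.5584

With a Gamma(shape α, rate β) prior, the Poisson likelihood is conjugate: the posterior is Gamma(α + ΣXᵢ, β + n).
Batch 1: sum of counts S = 152 over n = 14 hours.
After batch 1: Gamma(α+S, β+n) = Gamma(5.9+152, 3.4+14) = Gamma(157.9, 17.4).
Batch 2: sum of counts S = 105 over n = 10 hours.
After batch 2: Gamma(α+S, β+n) = Gamma(157.9+105, 17.4+10) = Gamma(262.9, 27.4).
Mode of Gamma(α,β) for α≥1 is (α−1)/β = 261.9/27.4 = 9.5584.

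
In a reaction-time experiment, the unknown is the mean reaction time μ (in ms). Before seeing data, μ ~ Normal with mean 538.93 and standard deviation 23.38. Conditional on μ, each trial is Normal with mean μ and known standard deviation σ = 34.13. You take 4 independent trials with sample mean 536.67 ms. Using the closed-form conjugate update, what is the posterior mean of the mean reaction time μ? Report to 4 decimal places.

537.4555

For Normal data with known variance σ², a Normal(μ₀, σ₀²) prior on μ is conjugate. Posterior precision = 1/σ₀² + n/σ²; posterior mean is the precision-weighted average of μ₀ and x̄.
n·x̄ = 4·536.67 = 2146.68.
σ₀² = 23.38² = 546.6244, σ² = 34.13² = 1164.8569; σ² + n·σ₀² = 1164.8569 + 4·546.6244 = 3351.3545.
Posterior mean = (μ₀/σ₀² + n·x̄/σ²)/(1/σ₀² + n/σ²) = (σ²·μ₀ + σ₀²·n·x̄)/(σ² + n·σ₀²) = (1164.8569·538.93 + 546.6244·2146.68)/3351.3545 = 1801203.996109/3351.3545 = 537.4555.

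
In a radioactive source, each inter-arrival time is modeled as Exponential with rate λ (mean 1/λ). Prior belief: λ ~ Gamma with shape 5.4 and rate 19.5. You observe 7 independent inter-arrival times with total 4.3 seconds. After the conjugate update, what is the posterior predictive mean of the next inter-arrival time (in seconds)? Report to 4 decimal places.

With a Gamma(shape α, rate β) prior on the exponential rate λ, the posterior after n observations with total T = Σxᵢ is Gamma(α+n, β+T).
Posterior: Gamma(5.4+7, 19.5+4.3) = Gamma(12.4, 23.8).
The predictive distribution for the next observation is Lomax; its mean is β/(α−1) = 23.8/11.4 = 2.0877.

2.0877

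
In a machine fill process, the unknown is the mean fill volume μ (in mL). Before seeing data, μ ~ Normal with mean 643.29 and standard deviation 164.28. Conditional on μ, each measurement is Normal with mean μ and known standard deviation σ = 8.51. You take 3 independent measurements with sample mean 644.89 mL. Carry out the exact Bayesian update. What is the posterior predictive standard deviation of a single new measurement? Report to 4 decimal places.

For Normal data with known variance σ², a Normal(μ₀, σ₀²) prior on μ is conjugate. Posterior precision = 1/σ₀² + n/σ²; posterior mean is the precision-weighted average of μ₀ and x̄.
σ₀² = 164.28² = 26987.9184, σ² = 8.51² = 72.4201; σ² + n·σ₀² = 72.4201 + 3·26987.9184 = 81036.1753.
Posterior precision = 1/σ₀² + n/σ² = 1/26987.9184 + 3/72.4201 = (σ² + n·σ₀²)/(σ₀²σ²) = 81036.1753/(26987.9184·72.4201); posterior variance σₙ² = σ₀²σ²/(σ² + n·σ₀²) = 26987.9184·72.4201/81036.1753 = 24.118460.
Predictive variance for one new observation = σₙ² + σ² = 26987.9184·72.4201/81036.1753 + 72.4201 = σ²·(σ₀² + 81036.1753)/81036.1753 = 72.4201·108024.0937/81036.1753 = 96.538560; SD = √(72.4201·108024.0937/81036.1753) = 9.8254.

9.8254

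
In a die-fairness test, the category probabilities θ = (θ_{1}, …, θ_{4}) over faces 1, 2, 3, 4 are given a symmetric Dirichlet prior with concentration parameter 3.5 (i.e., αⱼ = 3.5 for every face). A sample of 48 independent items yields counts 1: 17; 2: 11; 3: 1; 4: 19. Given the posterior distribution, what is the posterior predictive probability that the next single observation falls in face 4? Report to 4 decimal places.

The Dirichlet prior is conjugate to the Multinomial likelihood: each posterior αⱼ = prior αⱼ + observed count nⱼ.
Posterior concentration: (20.5, 14.5, 4.5, 22.5), total = 62.0.
P(next = 4 | data) = α_{4}/Σα = 0.3629.

0.3629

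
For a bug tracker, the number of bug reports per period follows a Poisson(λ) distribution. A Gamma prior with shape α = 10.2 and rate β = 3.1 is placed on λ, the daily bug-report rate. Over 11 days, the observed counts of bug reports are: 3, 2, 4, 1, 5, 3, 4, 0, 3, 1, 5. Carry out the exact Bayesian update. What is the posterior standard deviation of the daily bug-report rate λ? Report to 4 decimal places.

With a Gamma(shape α, rate β) prior, the Poisson likelihood is conjugate: the posterior is Gamma(α + ΣXᵢ, β + n).
Sum of counts S = 31 over n = 11 days.
Posterior: Gamma(α+S, β+n) = Gamma(10.2+31, 3.1+11) = Gamma(41.2, 14.1).
SD = √α/β = √41.2/14.1 = 0.4552.

0.4552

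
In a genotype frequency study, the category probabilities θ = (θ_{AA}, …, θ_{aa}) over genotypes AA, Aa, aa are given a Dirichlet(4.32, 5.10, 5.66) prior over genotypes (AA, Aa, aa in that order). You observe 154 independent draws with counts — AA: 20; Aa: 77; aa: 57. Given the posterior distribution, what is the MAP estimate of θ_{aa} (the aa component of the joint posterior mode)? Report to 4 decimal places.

0.3713

The Dirichlet prior is conjugate to the Multinomial likelihood: each posterior αⱼ = prior αⱼ + observed count nⱼ.
Posterior concentration: (24.32, 82.10, 62.66), total = 169.08.
Joint mode component: (α_{aa}−1)/(Σα−K) = 61.66/166.08 = 0.3713.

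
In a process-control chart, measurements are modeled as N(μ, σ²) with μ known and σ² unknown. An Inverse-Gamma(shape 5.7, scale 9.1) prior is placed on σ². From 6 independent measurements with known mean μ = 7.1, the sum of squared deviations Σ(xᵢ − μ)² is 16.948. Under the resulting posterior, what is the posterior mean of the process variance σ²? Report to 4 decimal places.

2.2823

With known mean μ and an Inverse-Gamma(α, β) prior on σ², the Normal likelihood is conjugate: posterior is Inv-Gamma(α + n/2, β + Σ(xᵢ−μ)²/2).
Posterior: Inv-Gamma(5.7 + 6/2, 9.1 + 16.948/2) = Inv-Gamma(8.70, 17.5740).
E[σ²|data] = β/(α−1) = 17.5740/7.70 = 2.2823.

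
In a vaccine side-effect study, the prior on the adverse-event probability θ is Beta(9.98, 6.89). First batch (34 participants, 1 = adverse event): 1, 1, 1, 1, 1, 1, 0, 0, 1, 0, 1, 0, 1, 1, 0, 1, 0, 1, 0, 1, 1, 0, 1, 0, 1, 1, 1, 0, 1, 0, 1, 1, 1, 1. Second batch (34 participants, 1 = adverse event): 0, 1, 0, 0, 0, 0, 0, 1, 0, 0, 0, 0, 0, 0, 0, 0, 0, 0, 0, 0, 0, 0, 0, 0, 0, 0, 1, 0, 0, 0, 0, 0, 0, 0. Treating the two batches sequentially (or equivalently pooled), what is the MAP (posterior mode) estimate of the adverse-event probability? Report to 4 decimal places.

The Beta prior is conjugate to a Binomial/Bernoulli likelihood; the update adds successes to α and failures to β.
After batch 1: Beta(9.98+23, 6.89+11) = Beta(32.98, 17.89).
After batch 2: Beta(32.98+3, 17.89+31) = Beta(35.98, 48.89).
Mode of Beta(a,b) for a,b>1 is (a−1)/(a+b−2) = 34.98/82.87 = 0.4221.

0.4221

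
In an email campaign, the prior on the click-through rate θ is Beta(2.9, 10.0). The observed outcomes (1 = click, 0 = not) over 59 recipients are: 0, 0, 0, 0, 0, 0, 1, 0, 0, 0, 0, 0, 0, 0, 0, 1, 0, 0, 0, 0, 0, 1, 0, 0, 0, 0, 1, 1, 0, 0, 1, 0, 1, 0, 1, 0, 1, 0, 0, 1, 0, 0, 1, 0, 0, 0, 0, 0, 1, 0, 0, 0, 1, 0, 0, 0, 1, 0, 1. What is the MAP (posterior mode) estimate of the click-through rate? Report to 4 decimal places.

0.2418

The Beta prior is conjugate to a Binomial/Bernoulli likelihood; the update adds successes to α and failures to β.
Posterior: Beta(α+k, β+n−k) = Beta(2.9+15, 10.0+44) = Beta(17.9, 54.0).
Mode of Beta(a,b) for a,b>1 is (a−1)/(a+b−2) = 16.9/69.9 = 0.2418.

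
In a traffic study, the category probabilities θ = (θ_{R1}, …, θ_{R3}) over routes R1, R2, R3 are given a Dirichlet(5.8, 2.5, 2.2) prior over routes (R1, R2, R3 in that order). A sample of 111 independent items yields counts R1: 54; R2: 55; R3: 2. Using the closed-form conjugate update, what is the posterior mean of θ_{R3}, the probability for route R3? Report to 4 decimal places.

The Dirichlet prior is conjugate to the Multinomial likelihood: each posterior αⱼ = prior αⱼ + observed count nⱼ.
Posterior concentration: (59.8, 57.5, 4.2), total = 121.5.
E[θ_{R3}|data] = α_{R3}/Σα = 4.2/121.5 = 0.0346.

0.0346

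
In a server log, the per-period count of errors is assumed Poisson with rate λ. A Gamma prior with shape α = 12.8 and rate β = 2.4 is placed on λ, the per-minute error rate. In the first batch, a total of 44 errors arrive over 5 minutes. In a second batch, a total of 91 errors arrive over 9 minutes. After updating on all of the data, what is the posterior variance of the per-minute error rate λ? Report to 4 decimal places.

With a Gamma(shape α, rate β) prior, the Poisson likelihood is conjugate: the posterior is Gamma(α + ΣXᵢ, β + n).
After batch 1: Gamma(α+S, β+n) = Gamma(12.8+44, 2.4+5) = Gamma(56.8, 7.4).
After batch 2: Gamma(α+S, β+n) = Gamma(56.8+91, 7.4+9) = Gamma(147.8, 16.4).
Var = α/β² = 147.8/16.4² = 0.5495.

0.5495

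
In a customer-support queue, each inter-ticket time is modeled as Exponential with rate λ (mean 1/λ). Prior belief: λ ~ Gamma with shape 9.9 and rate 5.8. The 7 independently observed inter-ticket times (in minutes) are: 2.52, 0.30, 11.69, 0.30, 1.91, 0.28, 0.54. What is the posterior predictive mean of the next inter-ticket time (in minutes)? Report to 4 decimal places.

With a Gamma(shape α, rate β) prior on the exponential rate λ, the posterior after n observations with total T = Σxᵢ is Gamma(α+n, β+T).
Sum of observations T = 17.54 minutes; n = 7.
Posterior: Gamma(9.9+7, 5.8+17.54) = Gamma(16.9, 23.34).
The predictive distribution for the next observation is Lomax; its mean is β/(α−1) = 23.34/15.9 = 1.4679.

1.4679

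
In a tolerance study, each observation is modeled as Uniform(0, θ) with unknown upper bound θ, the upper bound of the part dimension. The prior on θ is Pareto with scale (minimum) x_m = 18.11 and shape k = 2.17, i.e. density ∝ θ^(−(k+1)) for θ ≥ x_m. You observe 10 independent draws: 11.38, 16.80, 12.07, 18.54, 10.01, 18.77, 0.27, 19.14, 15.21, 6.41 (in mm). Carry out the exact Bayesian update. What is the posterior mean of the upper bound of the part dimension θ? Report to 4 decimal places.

20.8535

A Pareto(scale x_m, shape k) prior on the upper bound θ of Uniform(0, θ) is conjugate: posterior is Pareto(max(x_m, max xᵢ), k + n).
Sample maximum = 19.14; prior scale x_m = 18.11 → posterior scale = max = 19.14.
Posterior shape = 2.17 + 10 = 12.17.
E[θ|data] = k·x_m/(k−1) = 12.17·19.14/11.17 = 20.8535.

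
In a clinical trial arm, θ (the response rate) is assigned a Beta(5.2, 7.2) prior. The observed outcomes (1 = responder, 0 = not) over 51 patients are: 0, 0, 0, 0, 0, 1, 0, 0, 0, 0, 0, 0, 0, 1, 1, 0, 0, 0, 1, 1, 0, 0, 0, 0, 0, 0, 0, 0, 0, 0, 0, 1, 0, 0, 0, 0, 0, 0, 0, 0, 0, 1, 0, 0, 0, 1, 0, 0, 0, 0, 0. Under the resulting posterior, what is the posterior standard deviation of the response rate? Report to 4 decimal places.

0.0506

The Beta prior is conjugate to a Binomial/Bernoulli likelihood; the update adds successes to α and failures to β.
Posterior: Beta(α+k, β+n−k) = Beta(5.2+8, 7.2+43) = Beta(13.2, 50.2).
Var = αβ/((α+β)²(α+β+1)) = 13.2·50.2/(63.4²·64.4) = 0.00255984; SD = √0.00255984 = 0.0506.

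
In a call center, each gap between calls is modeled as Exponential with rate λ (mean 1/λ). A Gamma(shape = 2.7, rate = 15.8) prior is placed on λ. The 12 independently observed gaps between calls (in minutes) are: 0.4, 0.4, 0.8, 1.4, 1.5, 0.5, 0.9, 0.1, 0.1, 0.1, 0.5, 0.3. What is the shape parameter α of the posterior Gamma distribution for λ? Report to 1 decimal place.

14.7

With a Gamma(shape α, rate β) prior on the exponential rate λ, the posterior after n observations with total T = Σxᵢ is Gamma(α+n, β+T).
Sum of observations T = 7.0 minutes; n = 12.
Posterior: Gamma(2.7+12, 15.8+7.0) = Gamma(14.7, 22.8).
Posterior α = 14.7.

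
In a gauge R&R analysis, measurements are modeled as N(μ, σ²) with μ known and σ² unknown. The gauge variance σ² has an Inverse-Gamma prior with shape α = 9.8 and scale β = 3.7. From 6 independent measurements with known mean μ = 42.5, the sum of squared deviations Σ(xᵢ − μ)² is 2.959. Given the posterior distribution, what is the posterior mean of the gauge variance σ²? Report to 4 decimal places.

With known mean μ and an Inverse-Gamma(α, β) prior on σ², the Normal likelihood is conjugate: posterior is Inv-Gamma(α + n/2, β + Σ(xᵢ−μ)²/2).
Posterior: Inv-Gamma(9.8 + 6/2, 3.7 + 2.959/2) = Inv-Gamma(12.80, 5.1795).
E[σ²|data] = β/(α−1) = 5.1795/11.80 = 0.4389.

0.4389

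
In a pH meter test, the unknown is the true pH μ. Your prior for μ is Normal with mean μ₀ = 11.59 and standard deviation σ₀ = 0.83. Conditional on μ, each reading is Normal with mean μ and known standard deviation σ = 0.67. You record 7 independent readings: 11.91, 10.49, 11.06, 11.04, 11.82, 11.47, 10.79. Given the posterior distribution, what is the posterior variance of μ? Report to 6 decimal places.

0.058667

For Normal data with known variance σ², a Normal(μ₀, σ₀²) prior on μ is conjugate. Posterior precision = 1/σ₀² + n/σ²; posterior mean is the precision-weighted average of μ₀ and x̄.
σ₀² = 0.83² = 0.6889, σ² = 0.67² = 0.4489; σ² + n·σ₀² = 0.4489 + 7·0.6889 = 5.2712.
Posterior precision = 1/σ₀² + n/σ² = 1/0.6889 + 7/0.4489 = (σ² + n·σ₀²)/(σ₀²σ²) = 5.2712/(0.6889·0.4489); posterior variance σₙ² = σ₀²σ²/(σ² + n·σ₀²) = 0.6889·0.4489/5.2712 = 0.058667.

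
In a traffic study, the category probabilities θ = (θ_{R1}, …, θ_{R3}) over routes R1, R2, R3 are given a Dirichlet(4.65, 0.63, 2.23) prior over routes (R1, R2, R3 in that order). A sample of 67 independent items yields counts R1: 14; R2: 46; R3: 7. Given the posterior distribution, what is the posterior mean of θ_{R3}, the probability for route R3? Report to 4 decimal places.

The Dirichlet prior is conjugate to the Multinomial likelihood: each posterior αⱼ = prior αⱼ + observed count nⱼ.
Posterior concentration: (18.65, 46.63, 9.23), total = 74.51.
E[θ_{R3}|data] = α_{R3}/Σα = 9.23/74.51 = 0.1239.

0.1239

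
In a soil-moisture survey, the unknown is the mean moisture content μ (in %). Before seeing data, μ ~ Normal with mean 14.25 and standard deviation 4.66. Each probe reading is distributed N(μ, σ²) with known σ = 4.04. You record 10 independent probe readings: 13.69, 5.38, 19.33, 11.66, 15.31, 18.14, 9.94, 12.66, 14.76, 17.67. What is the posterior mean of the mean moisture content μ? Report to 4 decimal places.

13.8817

For Normal data with known variance σ², a Normal(μ₀, σ₀²) prior on μ is conjugate. Posterior precision = 1/σ₀² + n/σ²; posterior mean is the precision-weighted average of μ₀ and x̄.
Σxᵢ = 13.69 + 5.38 + 19.33 + 11.66 + 15.31 + 18.14 + 9.94 + 12.66 + 14.76 + 17.67 = 138.54, so n·x̄ = 138.54.
σ₀² = 4.66² = 21.7156, σ² = 4.04² = 16.3216; σ² + n·σ₀² = 16.3216 + 10·21.7156 = 233.4776.
Posterior mean = (μ₀/σ₀² + n·x̄/σ²)/(1/σ₀² + n/σ²) = (σ²·μ₀ + σ₀²·n·x̄)/(σ² + n·σ₀²) = (16.3216·14.25 + 21.7156·138.54)/233.4776 = 3241.062024/233.4776 = 13.8817.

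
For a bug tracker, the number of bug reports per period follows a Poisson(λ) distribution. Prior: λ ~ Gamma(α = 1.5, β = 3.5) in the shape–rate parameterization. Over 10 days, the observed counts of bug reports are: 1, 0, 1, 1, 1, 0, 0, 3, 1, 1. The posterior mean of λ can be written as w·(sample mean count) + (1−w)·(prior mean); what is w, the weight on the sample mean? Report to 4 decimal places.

With a Gamma(shape α, rate β) prior, the Poisson likelihood is conjugate: the posterior is Gamma(α + ΣXᵢ, β + n).
Posterior mean = (α₀+S)/(β₀+n) = [n/(β₀+n)]·(S/n) + [β₀/(β₀+n)]·(α₀/β₀), so only n and β₀ enter the weight.
Weight on data w = n/(β₀+n) = 10/(3.5+10) = 10/13.5 = 0.7407.

0.7407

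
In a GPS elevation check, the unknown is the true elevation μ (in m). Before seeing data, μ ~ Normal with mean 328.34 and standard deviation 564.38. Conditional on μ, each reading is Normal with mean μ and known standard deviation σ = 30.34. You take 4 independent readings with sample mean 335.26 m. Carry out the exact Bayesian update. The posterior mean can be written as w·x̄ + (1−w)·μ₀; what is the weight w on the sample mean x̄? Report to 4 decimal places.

0.9993

For Normal data with known variance σ², a Normal(μ₀, σ₀²) prior on μ is conjugate. Posterior precision = 1/σ₀² + n/σ²; posterior mean is the precision-weighted average of μ₀ and x̄.
σ₀² = 564.38² = 318524.7844, σ² = 30.34² = 920.5156. Prior precision 1/σ₀² = 1/318524.7844; data precision n/σ² = 4/920.5156.
w = (n/σ²)/(1/σ₀² + n/σ²) = n·σ₀²/(σ² + n·σ₀²) = 4·318524.7844/(920.5156 + 4·318524.7844) = 1274099.1376/1275019.6532 = 0.9993.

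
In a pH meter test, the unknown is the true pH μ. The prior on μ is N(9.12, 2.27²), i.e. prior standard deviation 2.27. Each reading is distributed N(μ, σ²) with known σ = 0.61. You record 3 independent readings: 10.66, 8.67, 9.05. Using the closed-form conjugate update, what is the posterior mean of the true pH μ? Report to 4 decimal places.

9.4520

For Normal data with known variance σ², a Normal(μ₀, σ₀²) prior on μ is conjugate. Posterior precision = 1/σ₀² + n/σ²; posterior mean is the precision-weighted average of μ₀ and x̄.
Σxᵢ = 10.66 + 8.67 + 9.05 = 28.38, so n·x̄ = 28.38.
σ₀² = 2.27² = 5.1529, σ² = 0.61² = 0.3721; σ² + n·σ₀² = 0.3721 + 3·5.1529 = 15.8308.
Posterior mean = (μ₀/σ₀² + n·x̄/σ²)/(1/σ₀² + n/σ²) = (σ²·μ₀ + σ₀²·n·x̄)/(σ² + n·σ₀²) = (0.3721·9.12 + 5.1529·28.38)/15.8308 = 149.632854/15.8308 = 9.4520.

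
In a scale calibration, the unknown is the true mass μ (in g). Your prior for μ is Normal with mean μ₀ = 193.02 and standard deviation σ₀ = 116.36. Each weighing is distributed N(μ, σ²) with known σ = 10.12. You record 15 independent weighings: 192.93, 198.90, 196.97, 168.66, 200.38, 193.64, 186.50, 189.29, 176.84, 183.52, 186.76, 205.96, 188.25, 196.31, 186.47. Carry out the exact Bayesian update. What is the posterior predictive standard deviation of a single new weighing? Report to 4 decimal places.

For Normal data with known variance σ², a Normal(μ₀, σ₀²) prior on μ is conjugate. Posterior precision = 1/σ₀² + n/σ²; posterior mean is the precision-weighted average of μ₀ and x̄.
σ₀² = 116.36² = 13539.6496, σ² = 10.12² = 102.4144; σ² + n·σ₀² = 102.4144 + 15·13539.6496 = 203197.1584.
Posterior precision = 1/σ₀² + n/σ² = 1/13539.6496 + 15/102.4144 = (σ² + n·σ₀²)/(σ₀²σ²) = 203197.1584/(13539.6496·102.4144); posterior variance σₙ² = σ₀²σ²/(σ² + n·σ₀²) = 13539.6496·102.4144/203197.1584 = 6.824185.
Predictive variance for one new observation = σₙ² + σ² = 13539.6496·102.4144/203197.1584 + 102.4144 = σ²·(σ₀² + 203197.1584)/203197.1584 = 102.4144·216736.808/203197.1584 = 109.238585; SD = √(102.4144·216736.808/203197.1584) = 10.4517.

10.4517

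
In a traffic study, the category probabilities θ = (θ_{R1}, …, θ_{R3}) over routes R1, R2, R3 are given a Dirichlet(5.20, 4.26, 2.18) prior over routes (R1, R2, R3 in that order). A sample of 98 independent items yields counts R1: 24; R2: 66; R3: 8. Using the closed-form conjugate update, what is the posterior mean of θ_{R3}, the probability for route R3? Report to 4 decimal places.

The Dirichlet prior is conjugate to the Multinomial likelihood: each posterior αⱼ = prior αⱼ + observed count nⱼ.
Posterior concentration: (29.20, 70.26, 10.18), total = 109.64.
E[θ_{R3}|data] = α_{R3}/Σα = 10.18/109.64 = 0.0928.

0.0928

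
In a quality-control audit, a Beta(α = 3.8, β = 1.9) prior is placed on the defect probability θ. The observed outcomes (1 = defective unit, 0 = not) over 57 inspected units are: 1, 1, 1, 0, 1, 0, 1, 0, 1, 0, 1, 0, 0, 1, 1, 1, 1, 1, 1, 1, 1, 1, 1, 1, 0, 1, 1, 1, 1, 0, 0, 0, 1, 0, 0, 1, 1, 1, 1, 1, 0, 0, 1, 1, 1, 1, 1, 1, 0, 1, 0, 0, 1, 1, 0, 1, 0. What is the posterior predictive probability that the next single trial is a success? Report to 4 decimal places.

0.6667

The Beta prior is conjugate to a Binomial/Bernoulli likelihood; the update adds successes to α and failures to β.
Posterior: Beta(α+k, β+n−k) = Beta(3.8+38, 1.9+19) = Beta(41.8, 20.9).
For a single future Bernoulli trial, P(success | data) = α/(α+β) = 0.6667.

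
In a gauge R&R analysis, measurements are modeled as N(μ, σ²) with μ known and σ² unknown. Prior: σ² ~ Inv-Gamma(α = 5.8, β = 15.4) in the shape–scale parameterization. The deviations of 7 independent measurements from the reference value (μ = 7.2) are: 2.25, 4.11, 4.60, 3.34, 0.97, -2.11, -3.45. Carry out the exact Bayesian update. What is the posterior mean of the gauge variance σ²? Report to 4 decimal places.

With known mean μ and an Inverse-Gamma(α, β) prior on σ², the Normal likelihood is conjugate: posterior is Inv-Gamma(α + n/2, β + Σ(xᵢ−μ)²/2).
Σ(xᵢ−μ)² = (2.25)² + (4.11)² + (4.60)² + (3.34)² + (0.97)² + (-2.11)² + (-3.45)² = 71.5657.
Posterior: Inv-Gamma(5.8 + 7/2, 15.4 + 71.5657/2) = Inv-Gamma(9.30, 51.18285).
E[σ²|data] = β/(α−1) = 51.18285/8.30 = 6.1666.

6.1666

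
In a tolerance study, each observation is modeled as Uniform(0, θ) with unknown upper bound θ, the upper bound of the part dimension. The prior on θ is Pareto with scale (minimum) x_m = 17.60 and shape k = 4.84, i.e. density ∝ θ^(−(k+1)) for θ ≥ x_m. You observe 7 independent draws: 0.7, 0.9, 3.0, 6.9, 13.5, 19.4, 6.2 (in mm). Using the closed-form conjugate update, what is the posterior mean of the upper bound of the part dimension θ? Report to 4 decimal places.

A Pareto(scale x_m, shape k) prior on the upper bound θ of Uniform(0, θ) is conjugate: posterior is Pareto(max(x_m, max xᵢ), k + n).
Sample maximum = 19.4; prior scale x_m = 17.60 → posterior scale = max = 19.40.
Posterior shape = 4.84 + 7 = 11.84.
E[θ|data] = k·x_m/(k−1) = 11.84·19.40/10.84 = 21.1897.

21.1897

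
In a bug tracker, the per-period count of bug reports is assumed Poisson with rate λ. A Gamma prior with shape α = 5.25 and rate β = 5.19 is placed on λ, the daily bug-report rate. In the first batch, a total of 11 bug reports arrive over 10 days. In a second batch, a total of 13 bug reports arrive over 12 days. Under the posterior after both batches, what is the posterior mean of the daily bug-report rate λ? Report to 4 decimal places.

With a Gamma(shape α, rate β) prior, the Poisson likelihood is conjugate: the posterior is Gamma(α + ΣXᵢ, β + n).
After batch 1: Gamma(α+S, β+n) = Gamma(5.25+11, 5.19+10) = Gamma(16.25, 15.19).
After batch 2: Gamma(α+S, β+n) = Gamma(16.25+13, 15.19+12) = Gamma(29.25, 27.19).
Posterior mean = α/β = 29.25/27.19 = 1.0758.

1.0758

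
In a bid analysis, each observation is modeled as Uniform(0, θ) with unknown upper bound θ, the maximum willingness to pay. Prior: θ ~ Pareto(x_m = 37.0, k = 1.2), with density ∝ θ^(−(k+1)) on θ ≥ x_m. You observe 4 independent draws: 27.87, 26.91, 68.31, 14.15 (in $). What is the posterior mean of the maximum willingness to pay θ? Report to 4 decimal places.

A Pareto(scale x_m, shape k) prior on the upper bound θ of Uniform(0, θ) is conjugate: posterior is Pareto(max(x_m, max xᵢ), k + n).
Sample maximum = 68.31; prior scale x_m = 37.0 → posterior scale = max = 68.31.
Posterior shape = 1.2 + 4 = 5.2.
E[θ|data] = k·x_m/(k−1) = 5.2·68.31/4.2 = 84.5743.

84.5743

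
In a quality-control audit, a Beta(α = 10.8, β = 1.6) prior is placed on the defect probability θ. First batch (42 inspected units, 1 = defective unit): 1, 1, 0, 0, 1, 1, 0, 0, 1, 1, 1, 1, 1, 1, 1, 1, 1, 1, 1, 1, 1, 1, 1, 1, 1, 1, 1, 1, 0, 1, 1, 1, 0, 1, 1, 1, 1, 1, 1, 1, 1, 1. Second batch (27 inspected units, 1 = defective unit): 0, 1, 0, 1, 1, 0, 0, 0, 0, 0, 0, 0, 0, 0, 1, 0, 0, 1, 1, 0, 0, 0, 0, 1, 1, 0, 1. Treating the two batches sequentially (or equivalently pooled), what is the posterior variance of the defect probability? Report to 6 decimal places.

0.002616

The Beta prior is conjugate to a Binomial/Bernoulli likelihood; the update adds successes to α and failures to β.
After batch 1: Beta(10.8+36, 1.6+6) = Beta(46.8, 7.6).
After batch 2: Beta(46.8+9, 7.6+18) = Beta(55.8, 25.6).
Var = αβ/((α+β)²(α+β+1)) = 55.8·25.6/(81.4²·82.4) = 0.002616.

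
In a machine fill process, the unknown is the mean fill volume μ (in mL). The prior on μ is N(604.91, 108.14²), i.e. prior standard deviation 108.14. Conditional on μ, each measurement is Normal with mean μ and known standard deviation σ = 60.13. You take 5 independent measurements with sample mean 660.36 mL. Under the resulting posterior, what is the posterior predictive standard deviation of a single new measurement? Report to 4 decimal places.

For Normal data with known variance σ², a Normal(μ₀, σ₀²) prior on μ is conjugate. Posterior precision = 1/σ₀² + n/σ²; posterior mean is the precision-weighted average of μ₀ and x̄.
σ₀² = 108.14² = 11694.2596, σ² = 60.13² = 3615.6169; σ² + n·σ₀² = 3615.6169 + 5·11694.2596 = 62086.9149.
Posterior precision = 1/σ₀² + n/σ² = 1/11694.2596 + 5/3615.6169 = (σ² + n·σ₀²)/(σ₀²σ²) = 62086.9149/(11694.2596·3615.6169); posterior variance σₙ² = σ₀²σ²/(σ² + n·σ₀²) = 11694.2596·3615.6169/62086.9149 = 681.012460.
Predictive variance for one new observation = σₙ² + σ² = 11694.2596·3615.6169/62086.9149 + 3615.6169 = σ²·(σ₀² + 62086.9149)/62086.9149 = 3615.6169·73781.1745/62086.9149 = 4296.629360; SD = √(3615.6169·73781.1745/62086.9149) = 65.5487.

65.5487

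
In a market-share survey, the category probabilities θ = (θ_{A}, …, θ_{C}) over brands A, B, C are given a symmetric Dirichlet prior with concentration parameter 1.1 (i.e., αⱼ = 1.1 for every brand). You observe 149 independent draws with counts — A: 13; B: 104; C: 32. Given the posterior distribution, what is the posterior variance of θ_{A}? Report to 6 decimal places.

The Dirichlet prior is conjugate to the Multinomial likelihood: each posterior αⱼ = prior αⱼ + observed count nⱼ.
Posterior concentration: (14.1, 105.1, 33.1), total = 152.3.
Var[θ_j] = α_j(Σα−α_j)/((Σα)²(Σα+1)) = 14.1·138.2/(152.3²·153.3) = 0.000548.

0.000548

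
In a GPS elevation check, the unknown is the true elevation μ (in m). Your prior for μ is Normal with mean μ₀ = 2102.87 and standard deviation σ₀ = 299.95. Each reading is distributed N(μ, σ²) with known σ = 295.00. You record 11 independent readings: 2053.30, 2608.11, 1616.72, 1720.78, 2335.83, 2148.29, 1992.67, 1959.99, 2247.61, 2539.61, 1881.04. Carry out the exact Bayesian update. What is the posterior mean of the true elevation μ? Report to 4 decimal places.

2100.5620

For Normal data with known variance σ², a Normal(μ₀, σ₀²) prior on μ is conjugate. Posterior precision = 1/σ₀² + n/σ²; posterior mean is the precision-weighted average of μ₀ and x̄.
Σxᵢ = 2053.30 + 2608.11 + 1616.72 + 1720.78 + 2335.83 + 2148.29 + 1992.67 + 1959.99 + 2247.61 + 2539.61 + 1881.04 = 23103.95, so n·x̄ = 23103.95.
σ₀² = 299.95² = 89970.0025, σ² = 295.00² = 87025; σ² + n·σ₀² = 87025 + 11·89970.0025 = 1076695.0275.
Posterior mean = (μ₀/σ₀² + n·x̄/σ²)/(1/σ₀² + n/σ²) = (σ²·μ₀ + σ₀²·n·x̄)/(σ² + n·σ₀²) = (87025·2102.87 + 89970.0025·23103.95)/1076695.0275 = 2261664701.009875/1076695.0275 = 2100.5620.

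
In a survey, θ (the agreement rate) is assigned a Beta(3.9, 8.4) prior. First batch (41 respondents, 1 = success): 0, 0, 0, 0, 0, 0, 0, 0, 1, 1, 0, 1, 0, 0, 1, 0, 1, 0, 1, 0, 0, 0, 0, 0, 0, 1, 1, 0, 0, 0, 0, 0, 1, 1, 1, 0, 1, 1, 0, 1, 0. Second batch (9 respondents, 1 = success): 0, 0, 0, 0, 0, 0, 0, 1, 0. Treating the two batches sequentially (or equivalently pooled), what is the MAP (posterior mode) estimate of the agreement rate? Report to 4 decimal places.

0.2968

The Beta prior is conjugate to a Binomial/Bernoulli likelihood; the update adds successes to α and failures to β.
After batch 1: Beta(3.9+14, 8.4+27) = Beta(17.9, 35.4).
After batch 2: Beta(17.9+1, 35.4+8) = Beta(18.9, 43.4).
Mode of Beta(a,b) for a,b>1 is (a−1)/(a+b−2) = 17.9/60.3 = 0.2968.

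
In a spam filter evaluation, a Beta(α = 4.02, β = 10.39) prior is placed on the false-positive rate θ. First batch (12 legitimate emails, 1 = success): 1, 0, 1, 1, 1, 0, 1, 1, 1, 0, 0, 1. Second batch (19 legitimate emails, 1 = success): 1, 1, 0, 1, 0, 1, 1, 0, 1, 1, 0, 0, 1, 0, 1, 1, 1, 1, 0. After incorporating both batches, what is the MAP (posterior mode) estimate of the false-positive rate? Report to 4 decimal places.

0.5303

The Beta prior is conjugate to a Binomial/Bernoulli likelihood; the update adds successes to α and failures to β.
After batch 1: Beta(4.02+8, 10.39+4) = Beta(12.02, 14.39).
After batch 2: Beta(12.02+12, 14.39+7) = Beta(24.02, 21.39).
Mode of Beta(a,b) for a,b>1 is (a−1)/(a+b−2) = 23.02/43.41 = 0.5303.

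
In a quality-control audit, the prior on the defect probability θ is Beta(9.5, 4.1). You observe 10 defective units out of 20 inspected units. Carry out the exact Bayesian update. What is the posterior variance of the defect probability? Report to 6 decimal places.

0.007039

The Beta prior is conjugate to a Binomial/Bernoulli likelihood; the update adds successes to α and failures to β.
Posterior: Beta(α+k, β+n−k) = Beta(9.5+10, 4.1+10) = Beta(19.5, 14.1).
Var = αβ/((α+β)²(α+β+1)) = 19.5·14.1/(33.6²·34.6) = 0.007039.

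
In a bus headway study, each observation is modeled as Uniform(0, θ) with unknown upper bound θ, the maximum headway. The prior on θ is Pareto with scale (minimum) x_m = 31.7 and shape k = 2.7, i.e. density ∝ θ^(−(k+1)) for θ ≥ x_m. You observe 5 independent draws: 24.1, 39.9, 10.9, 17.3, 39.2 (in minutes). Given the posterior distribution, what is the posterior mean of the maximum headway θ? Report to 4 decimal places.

45.8552

A Pareto(scale x_m, shape k) prior on the upper bound θ of Uniform(0, θ) is conjugate: posterior is Pareto(max(x_m, max xᵢ), k + n).
Sample maximum = 39.9; prior scale x_m = 31.7 → posterior scale = max = 39.9.
Posterior shape = 2.7 + 5 = 7.7.
E[θ|data] = k·x_m/(k−1) = 7.7·39.9/6.7 = 45.8552.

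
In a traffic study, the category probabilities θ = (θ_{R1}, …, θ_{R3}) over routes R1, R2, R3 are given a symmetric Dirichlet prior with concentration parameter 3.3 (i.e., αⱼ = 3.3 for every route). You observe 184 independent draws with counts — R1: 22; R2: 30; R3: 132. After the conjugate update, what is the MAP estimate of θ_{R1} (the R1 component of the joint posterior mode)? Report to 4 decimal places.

0.1273

The Dirichlet prior is conjugate to the Multinomial likelihood: each posterior αⱼ = prior αⱼ + observed count nⱼ.
Posterior concentration: (25.3, 33.3, 135.3), total = 193.9.
Joint mode component: (α_{R1}−1)/(Σα−K) = 24.3/190.9 = 0.1273.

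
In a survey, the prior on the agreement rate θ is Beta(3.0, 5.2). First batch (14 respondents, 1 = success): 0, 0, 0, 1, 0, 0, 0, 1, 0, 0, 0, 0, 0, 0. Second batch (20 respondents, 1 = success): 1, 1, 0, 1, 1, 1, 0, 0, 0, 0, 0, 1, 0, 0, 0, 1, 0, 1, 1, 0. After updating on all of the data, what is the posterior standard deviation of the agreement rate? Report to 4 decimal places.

0.0716

The Beta prior is conjugate to a Binomial/Bernoulli likelihood; the update adds successes to α and failures to β.
After batch 1: Beta(3.0+2, 5.2+12) = Beta(5.0, 17.2).
After batch 2: Beta(5.0+9, 17.2+11) = Beta(14.0, 28.2).
Var = αβ/((α+β)²(α+β+1)) = 14.0·28.2/(42.2²·43.2) = 0.00513179; SD = √0.00513179 = 0.0716.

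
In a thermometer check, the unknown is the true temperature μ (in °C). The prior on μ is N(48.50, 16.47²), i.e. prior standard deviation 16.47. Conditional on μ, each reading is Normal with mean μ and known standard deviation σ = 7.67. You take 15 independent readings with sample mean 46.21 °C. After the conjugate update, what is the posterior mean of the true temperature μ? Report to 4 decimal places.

46.2426

For Normal data with known variance σ², a Normal(μ₀, σ₀²) prior on μ is conjugate. Posterior precision = 1/σ₀² + n/σ²; posterior mean is the precision-weighted average of μ₀ and x̄.
n·x̄ = 15·46.21 = 693.15.
σ₀² = 16.47² = 271.2609, σ² = 7.67² = 58.8289; σ² + n·σ₀² = 58.8289 + 15·271.2609 = 4127.7424.
Posterior mean = (μ₀/σ₀² + n·x̄/σ²)/(1/σ₀² + n/σ²) = (σ²·μ₀ + σ₀²·n·x̄)/(σ² + n·σ₀²) = (58.8289·48.50 + 271.2609·693.15)/4127.7424 = 190877.694485/4127.7424 = 46.2426.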